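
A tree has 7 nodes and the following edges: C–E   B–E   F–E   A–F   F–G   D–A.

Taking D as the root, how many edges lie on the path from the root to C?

Climbing from C to the root: C–E–F–A–D. That's 4 steps.

4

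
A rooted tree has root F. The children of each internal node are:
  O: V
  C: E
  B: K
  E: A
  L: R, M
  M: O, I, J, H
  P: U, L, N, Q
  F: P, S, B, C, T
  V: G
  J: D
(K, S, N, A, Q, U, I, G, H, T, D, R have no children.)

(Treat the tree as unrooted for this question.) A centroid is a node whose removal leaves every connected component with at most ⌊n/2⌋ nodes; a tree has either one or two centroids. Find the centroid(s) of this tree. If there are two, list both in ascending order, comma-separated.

Delete P: the remaining components have sizes 10, 8, 1, 1, 1. Max 10 ≤ 11, so P is a centroid.
No neighbour of P does as well, so P is the unique centroid.

P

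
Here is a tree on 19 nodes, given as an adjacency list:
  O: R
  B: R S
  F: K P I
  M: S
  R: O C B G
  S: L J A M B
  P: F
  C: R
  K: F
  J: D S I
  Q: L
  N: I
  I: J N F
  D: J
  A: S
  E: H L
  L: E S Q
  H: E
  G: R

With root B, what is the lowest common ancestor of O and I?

B

Path O→root: O R B; path I→root: I J S B.
First common node: B.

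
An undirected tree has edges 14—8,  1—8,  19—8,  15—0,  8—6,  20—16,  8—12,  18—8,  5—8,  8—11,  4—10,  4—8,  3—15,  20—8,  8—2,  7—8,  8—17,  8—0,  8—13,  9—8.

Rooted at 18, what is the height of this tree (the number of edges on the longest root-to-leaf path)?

3 sits deepest: 18–8–0–15–3 — 4 edges from the root.

4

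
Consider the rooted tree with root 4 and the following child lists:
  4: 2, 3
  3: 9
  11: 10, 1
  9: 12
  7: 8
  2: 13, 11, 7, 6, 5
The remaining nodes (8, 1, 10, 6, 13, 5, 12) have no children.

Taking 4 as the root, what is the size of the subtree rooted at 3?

The subtree rooted at 3 contains: 3, 9, 12 — 3 nodes.

3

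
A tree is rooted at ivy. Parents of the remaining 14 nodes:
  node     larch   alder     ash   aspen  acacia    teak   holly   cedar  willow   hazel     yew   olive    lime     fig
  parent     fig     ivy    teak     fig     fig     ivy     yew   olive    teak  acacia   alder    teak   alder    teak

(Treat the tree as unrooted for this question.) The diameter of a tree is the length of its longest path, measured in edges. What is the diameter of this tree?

BFS from hazel reaches holly last, at distance 7; BFS from holly confirms no node is farther.
Path: hazel-acacia-fig-teak-ivy-alder-yew-holly.

7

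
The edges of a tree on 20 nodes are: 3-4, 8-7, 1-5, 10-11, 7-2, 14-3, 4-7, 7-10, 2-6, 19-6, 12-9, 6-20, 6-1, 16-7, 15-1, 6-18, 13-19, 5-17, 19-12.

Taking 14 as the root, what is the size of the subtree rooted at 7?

17

Descendants of 7 (including itself): 7, 10, 2, 8, 16, 11, 6, 19, 1, 20, 18, 13, 12, 15, 5, 9, 17. That's 17.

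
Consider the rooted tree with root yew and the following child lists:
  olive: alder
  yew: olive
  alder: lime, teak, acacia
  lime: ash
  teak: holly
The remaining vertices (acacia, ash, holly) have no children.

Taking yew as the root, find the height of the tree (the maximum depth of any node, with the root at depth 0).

4

holly sits deepest: yew → olive → alder → teak → holly — 4 edges from the root.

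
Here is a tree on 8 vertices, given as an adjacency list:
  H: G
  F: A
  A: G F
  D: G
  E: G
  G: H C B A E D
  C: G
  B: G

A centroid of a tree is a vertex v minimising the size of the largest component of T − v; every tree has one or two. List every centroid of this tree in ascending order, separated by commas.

G

If G is removed the pieces have sizes 2, 1, 1, 1, 1, 1, all ≤ ⌊8/2⌋ = 4.
Every other node leaves some component of size > 4, so the centroid is unique.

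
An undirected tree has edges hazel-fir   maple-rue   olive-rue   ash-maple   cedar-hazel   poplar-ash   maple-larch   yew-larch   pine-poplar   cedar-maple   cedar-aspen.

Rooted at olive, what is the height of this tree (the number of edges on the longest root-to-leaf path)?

5

The longest root-to-leaf path is olive → rue → maple → ash → poplar → pine (5 edges).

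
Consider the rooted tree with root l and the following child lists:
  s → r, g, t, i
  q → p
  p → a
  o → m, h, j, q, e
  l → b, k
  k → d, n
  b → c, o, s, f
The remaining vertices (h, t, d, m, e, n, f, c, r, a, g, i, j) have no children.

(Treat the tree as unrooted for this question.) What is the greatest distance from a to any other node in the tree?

Distances from a peak at 7, attained at d (n also at distance 7).
a – p – q – o – b – l – k – d

7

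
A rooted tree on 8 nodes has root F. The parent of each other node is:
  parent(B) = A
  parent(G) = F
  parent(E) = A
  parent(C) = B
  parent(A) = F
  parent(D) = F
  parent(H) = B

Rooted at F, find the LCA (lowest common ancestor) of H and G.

H's ancestor chain is H, B, A, F and G's is G, F; they first meet at F.

F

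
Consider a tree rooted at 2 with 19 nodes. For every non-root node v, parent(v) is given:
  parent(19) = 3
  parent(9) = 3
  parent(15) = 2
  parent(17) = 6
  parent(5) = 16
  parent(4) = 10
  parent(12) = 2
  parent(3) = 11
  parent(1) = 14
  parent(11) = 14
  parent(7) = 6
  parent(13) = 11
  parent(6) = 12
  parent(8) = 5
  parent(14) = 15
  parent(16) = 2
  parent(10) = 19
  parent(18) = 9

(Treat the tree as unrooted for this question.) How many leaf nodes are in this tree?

7

Exactly 7 nodes have a single neighbour: 1, 4, 7, 8, 13, 17, 18.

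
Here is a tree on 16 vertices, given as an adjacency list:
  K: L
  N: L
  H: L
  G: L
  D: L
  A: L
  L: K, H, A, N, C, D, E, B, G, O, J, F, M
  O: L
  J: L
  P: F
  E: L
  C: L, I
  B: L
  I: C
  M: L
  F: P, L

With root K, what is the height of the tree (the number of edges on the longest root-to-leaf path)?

The longest root-to-leaf path is K → L → C → I (3 edges).

3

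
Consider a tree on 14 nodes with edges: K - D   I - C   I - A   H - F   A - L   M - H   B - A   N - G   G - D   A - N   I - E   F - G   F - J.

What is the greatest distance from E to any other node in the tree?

7

A farthest node from E is M.
The path E – I – A – N – G – F – H – M has 7 edges.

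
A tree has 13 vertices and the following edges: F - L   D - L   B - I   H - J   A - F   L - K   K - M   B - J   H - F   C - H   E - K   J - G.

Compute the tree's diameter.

BFS from M reaches I last, at distance 7; BFS from I confirms no node is farther.
Path: M – K – L – F – H – J – B – I.

7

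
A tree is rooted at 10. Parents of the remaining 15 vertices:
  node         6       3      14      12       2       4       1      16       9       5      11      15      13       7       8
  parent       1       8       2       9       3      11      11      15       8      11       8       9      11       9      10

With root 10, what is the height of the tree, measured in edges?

4

A deepest node is 14, reached by 10-8-3-2-14.
That path has 4 edges, so the height is 4.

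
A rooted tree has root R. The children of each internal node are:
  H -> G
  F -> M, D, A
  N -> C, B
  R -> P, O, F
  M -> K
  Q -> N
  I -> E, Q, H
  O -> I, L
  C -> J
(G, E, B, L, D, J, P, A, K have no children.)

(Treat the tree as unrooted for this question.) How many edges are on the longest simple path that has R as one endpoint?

6

The node farthest from R is J, via R-O-I-Q-N-C-J — 6 edges.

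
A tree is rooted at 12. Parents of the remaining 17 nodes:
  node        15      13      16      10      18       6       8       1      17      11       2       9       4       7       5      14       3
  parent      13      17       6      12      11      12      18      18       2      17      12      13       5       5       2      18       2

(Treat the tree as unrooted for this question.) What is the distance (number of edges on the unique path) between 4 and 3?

4–5–2–3: 3 edges.

3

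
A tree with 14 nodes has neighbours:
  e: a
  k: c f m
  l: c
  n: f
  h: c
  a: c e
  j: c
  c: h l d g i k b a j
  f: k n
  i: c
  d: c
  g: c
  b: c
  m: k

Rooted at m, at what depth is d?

Climbing from d to the root: d – c – k – m. That's 3 steps.

3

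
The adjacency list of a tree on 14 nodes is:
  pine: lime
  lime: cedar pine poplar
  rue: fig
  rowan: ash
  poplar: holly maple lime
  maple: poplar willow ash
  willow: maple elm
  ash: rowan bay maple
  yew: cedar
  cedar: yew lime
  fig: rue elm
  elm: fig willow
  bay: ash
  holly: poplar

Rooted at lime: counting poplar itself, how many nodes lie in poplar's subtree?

poplar's subtree: {poplar, maple, holly, ash, willow, bay, rowan, elm, fig, rue}, size 10.

10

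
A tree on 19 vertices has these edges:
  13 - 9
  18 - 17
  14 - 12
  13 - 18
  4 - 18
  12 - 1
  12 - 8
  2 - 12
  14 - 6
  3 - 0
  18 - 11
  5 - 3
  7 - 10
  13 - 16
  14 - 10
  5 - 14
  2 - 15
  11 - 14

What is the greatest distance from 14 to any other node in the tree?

The node farthest from 14 is 16 (9 also at distance 4), via 14-11-18-13-16 — 4 edges.

4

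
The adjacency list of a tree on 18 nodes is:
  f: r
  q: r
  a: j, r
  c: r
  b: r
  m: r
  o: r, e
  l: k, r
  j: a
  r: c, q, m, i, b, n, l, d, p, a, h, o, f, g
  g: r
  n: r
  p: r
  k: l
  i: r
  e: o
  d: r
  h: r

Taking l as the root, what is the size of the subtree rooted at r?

16

r's subtree: {r, c, a, h, b, i, p, d, n, q, g, m, f, o, j, e}, size 16.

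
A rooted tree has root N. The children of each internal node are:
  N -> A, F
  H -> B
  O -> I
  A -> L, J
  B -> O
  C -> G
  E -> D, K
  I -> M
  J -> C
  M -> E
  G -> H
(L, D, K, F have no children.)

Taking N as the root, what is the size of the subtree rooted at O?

6

The subtree rooted at O contains: O, I, M, E, D, K — 6 nodes.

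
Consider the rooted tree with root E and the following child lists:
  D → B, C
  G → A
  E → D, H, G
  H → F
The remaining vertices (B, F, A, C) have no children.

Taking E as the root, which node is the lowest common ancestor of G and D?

Path G→root: G E; path D→root: D E.
First common node: E.

E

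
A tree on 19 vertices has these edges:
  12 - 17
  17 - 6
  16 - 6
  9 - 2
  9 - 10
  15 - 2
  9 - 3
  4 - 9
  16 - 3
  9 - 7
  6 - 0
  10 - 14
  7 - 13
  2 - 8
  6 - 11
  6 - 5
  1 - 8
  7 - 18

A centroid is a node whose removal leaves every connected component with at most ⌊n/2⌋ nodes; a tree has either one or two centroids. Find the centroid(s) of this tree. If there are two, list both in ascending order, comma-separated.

9

Delete 9: the remaining components have sizes 8, 4, 3, 2, 1. Max 8 ≤ 9, so 9 is a centroid.
No neighbour of 9 does as well, so 9 is the unique centroid.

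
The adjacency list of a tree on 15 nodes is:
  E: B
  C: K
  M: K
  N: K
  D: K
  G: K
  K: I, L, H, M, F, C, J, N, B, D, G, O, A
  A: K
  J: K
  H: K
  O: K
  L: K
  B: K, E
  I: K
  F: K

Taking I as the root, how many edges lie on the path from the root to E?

3

I – K – B – E — 3 edges.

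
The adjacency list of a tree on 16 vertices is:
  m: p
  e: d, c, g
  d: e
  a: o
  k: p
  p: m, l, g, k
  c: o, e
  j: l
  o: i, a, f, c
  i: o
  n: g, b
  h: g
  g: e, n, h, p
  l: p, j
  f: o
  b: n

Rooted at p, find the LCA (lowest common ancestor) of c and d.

e

Path c→root: c e g p; path d→root: d e g p.
First common node: e.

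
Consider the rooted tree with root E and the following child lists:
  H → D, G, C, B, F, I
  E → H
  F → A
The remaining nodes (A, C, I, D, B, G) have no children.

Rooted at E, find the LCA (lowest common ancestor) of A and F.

A's ancestor chain is A, F, H, E and F's is F, H, E; they first meet at F.

F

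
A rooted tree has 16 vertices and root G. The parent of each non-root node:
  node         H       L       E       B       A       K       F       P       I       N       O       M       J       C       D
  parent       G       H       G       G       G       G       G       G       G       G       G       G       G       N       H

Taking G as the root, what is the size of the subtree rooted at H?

3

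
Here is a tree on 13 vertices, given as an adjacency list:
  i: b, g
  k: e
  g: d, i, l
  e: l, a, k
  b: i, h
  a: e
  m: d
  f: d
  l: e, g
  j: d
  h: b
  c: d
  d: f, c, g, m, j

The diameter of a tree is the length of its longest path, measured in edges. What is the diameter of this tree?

6

Starting from h, a farthest node is k at distance 6.
One longest path: h-b-i-g-l-e-k.
So the diameter is 6.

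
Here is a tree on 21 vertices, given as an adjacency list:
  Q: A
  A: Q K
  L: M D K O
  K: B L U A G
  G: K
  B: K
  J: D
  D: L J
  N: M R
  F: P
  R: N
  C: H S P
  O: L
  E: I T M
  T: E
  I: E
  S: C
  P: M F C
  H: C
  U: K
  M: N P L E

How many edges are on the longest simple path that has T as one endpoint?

6

A farthest node from T is Q.
The path T – E – M – L – K – A – Q has 6 edges.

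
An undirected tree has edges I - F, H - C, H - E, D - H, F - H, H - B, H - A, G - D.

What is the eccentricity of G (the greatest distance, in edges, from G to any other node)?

4

A farthest node from G is I.
The path G–D–H–F–I has 4 edges.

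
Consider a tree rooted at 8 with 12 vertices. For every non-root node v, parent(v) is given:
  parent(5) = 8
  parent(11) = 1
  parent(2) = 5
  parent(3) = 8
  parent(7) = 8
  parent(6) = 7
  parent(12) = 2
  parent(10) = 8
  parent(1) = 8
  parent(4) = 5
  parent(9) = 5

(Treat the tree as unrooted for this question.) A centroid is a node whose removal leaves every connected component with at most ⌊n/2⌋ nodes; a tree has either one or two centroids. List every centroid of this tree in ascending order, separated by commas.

Removing 8 splits the tree into components of sizes 5, 2, 2, 1, 1; the largest is 5 ≤ ⌊12/2⌋ = 6.
Every other node leaves some component of size > 6, so the centroid is unique.

8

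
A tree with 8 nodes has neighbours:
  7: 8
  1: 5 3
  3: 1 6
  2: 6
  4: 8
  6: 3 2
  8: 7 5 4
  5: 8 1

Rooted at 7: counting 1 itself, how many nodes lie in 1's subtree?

4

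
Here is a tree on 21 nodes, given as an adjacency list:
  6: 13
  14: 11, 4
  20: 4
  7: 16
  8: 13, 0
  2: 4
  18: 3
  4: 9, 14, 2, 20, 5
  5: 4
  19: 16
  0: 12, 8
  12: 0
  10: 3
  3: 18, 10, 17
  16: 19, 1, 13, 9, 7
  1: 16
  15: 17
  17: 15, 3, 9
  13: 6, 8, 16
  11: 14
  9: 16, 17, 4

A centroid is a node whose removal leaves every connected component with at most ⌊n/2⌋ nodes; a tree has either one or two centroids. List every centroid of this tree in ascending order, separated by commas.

9

Delete 9: the remaining components have sizes 9, 6, 5. Max 9 ≤ 10, so 9 is a centroid.
No neighbour of 9 does as well, so 9 is the unique centroid.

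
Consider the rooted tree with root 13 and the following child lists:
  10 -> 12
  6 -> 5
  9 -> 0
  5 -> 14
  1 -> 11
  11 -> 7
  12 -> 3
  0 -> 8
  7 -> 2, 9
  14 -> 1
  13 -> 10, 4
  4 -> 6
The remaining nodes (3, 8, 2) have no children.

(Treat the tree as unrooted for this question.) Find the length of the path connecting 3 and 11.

Walking from 3: 3 – 12 – 10 – 13 – 4 – 6 – 5 – 14 – 1 – 11. Length 9.

9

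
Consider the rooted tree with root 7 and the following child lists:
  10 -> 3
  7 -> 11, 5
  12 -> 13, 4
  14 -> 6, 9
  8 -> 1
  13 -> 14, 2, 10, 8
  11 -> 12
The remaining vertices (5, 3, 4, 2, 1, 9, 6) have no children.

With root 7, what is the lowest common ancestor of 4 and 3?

12

4's ancestor chain is 4, 12, 11, 7 and 3's is 3, 10, 13, 12, 11, 7; they first meet at 12.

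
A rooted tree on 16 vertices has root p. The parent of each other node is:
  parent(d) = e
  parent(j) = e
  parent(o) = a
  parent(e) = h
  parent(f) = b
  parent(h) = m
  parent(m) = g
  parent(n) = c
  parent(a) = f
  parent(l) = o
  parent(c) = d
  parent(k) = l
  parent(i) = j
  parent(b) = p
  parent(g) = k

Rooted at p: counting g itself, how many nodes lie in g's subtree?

g's subtree: {g, m, h, e, j, d, i, c, n}, size 9.

9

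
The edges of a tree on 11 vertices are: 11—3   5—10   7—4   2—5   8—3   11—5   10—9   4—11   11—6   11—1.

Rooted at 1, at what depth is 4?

2

Climbing from 4 to the root: 4 – 11 – 1. That's 2 steps.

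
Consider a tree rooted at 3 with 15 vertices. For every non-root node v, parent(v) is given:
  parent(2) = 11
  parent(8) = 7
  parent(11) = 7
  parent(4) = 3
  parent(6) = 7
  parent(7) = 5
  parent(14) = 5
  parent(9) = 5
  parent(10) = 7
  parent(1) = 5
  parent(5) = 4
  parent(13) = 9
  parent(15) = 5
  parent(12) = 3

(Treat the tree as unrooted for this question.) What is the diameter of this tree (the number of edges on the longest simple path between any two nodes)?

6

Starting from 2, a farthest node is 12 at distance 6.
One longest path: 2 – 11 – 7 – 5 – 4 – 3 – 12.
So the diameter is 6.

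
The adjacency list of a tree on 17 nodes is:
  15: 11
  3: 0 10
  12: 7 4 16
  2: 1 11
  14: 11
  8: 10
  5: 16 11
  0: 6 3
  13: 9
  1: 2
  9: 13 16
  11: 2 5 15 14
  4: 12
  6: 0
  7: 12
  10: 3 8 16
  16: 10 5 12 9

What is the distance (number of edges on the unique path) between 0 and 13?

Walking from 0: 0–3–10–16–9–13. Length 5.

5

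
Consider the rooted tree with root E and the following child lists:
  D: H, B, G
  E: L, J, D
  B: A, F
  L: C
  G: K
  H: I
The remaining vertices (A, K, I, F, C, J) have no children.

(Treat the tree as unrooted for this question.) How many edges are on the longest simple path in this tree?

5

BFS from C reaches K last, at distance 5; BFS from K confirms no node is farther.
Path: C - L - E - D - G - K.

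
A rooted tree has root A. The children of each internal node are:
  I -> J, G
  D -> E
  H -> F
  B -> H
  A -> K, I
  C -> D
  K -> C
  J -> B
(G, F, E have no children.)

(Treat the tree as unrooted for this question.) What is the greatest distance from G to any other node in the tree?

6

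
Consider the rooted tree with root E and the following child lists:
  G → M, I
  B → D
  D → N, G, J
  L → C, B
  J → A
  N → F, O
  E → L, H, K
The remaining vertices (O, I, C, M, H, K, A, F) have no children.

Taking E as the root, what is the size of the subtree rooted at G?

G's subtree: {G, M, I}, size 3.

3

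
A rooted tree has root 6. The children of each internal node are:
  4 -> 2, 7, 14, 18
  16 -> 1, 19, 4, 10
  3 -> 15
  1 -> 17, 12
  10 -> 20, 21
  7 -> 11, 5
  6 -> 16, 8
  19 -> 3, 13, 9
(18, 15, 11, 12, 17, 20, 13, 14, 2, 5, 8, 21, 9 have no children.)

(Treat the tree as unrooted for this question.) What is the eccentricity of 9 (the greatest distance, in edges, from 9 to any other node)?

A farthest node from 9 is 5 (11 also at distance 5).
The path 9–19–16–4–7–5 has 5 edges.

5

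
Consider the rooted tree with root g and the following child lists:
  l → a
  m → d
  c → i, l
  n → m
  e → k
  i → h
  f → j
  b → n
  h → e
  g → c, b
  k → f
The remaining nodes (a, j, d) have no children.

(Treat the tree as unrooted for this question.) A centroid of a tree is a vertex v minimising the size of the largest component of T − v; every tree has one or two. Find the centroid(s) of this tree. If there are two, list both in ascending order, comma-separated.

If c is removed the pieces have sizes 6, 5, 2, all ≤ ⌊14/2⌋ = 7.
No neighbour of c does as well, so c is the unique centroid.

c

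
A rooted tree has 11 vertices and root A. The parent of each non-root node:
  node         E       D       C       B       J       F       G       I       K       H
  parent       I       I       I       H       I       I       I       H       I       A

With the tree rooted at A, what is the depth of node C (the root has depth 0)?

A–H–I–C — 3 edges.

3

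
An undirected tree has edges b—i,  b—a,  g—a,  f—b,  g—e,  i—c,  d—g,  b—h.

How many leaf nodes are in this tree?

5

Degree-1 nodes: c, d, e, f, h — 5 of them.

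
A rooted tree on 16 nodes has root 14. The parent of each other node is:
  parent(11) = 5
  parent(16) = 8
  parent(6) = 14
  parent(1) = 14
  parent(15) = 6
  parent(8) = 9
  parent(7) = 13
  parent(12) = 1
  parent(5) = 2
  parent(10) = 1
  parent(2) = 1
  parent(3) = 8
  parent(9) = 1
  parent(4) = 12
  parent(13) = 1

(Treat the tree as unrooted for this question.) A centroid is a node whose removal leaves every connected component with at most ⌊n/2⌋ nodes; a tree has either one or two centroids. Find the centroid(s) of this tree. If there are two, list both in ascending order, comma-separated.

1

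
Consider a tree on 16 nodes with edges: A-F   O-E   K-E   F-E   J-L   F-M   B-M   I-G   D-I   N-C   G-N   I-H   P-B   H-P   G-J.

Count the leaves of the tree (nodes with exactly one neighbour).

The leaves are A, C, D, K, L, O.
That is 6 leaves.

6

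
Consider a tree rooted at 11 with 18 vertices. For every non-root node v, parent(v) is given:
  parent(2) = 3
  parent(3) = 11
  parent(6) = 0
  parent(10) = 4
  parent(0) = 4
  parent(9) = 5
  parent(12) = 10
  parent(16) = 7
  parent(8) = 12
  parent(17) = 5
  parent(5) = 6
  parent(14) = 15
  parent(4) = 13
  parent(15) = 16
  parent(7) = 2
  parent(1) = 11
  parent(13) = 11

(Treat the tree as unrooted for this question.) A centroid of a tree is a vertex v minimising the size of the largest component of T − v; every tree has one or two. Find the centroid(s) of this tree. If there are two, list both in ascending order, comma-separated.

4, 13

Removing 4 splits the tree into components of sizes 9, 5, 3; the largest is 9 ≤ ⌊18/2⌋ = 9.
Its neighbour 13 also leaves a largest component of size 9, so both are centroids.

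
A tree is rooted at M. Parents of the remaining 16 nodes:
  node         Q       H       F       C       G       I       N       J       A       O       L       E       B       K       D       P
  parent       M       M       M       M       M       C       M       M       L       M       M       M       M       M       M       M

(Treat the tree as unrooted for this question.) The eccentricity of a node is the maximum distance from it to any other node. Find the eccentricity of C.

3

Distances from C peak at 3, attained at A.
C–M–L–A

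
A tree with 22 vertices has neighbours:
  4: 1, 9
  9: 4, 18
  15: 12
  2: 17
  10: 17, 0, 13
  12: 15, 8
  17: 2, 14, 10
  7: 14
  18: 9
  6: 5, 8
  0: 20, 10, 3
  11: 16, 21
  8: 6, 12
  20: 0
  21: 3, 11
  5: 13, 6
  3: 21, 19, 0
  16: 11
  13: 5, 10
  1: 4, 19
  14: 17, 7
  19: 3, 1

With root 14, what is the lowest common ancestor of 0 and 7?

0's ancestor chain is 0, 10, 17, 14 and 7's is 7, 14; they first meet at 14.

14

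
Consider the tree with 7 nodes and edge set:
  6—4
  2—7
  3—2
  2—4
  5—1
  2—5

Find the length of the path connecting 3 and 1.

3

3–2–5–1: 3 edges.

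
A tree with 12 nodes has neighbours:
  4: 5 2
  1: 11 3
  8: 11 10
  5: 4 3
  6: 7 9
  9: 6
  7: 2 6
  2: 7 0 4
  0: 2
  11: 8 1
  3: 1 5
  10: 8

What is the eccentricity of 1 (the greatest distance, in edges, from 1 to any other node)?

A farthest node from 1 is 9.
The path 1 – 3 – 5 – 4 – 2 – 7 – 6 – 9 has 7 edges.

7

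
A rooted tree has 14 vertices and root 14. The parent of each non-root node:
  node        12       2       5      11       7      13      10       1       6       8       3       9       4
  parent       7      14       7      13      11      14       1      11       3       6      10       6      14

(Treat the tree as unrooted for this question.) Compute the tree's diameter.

8

BFS from 8 reaches 4 last, at distance 8; BFS from 4 confirms no node is farther.
Path: 8-6-3-10-1-11-13-14-4.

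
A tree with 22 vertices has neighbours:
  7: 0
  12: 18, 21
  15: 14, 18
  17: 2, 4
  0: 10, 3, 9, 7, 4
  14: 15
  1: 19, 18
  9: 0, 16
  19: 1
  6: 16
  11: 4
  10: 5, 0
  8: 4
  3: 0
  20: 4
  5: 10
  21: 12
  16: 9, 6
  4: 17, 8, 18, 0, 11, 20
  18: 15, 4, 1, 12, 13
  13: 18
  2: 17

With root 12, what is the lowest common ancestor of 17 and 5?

4

Ancestors of 17 (toward the root): 17, 4, 18, 12.
Ancestors of 5: 5, 10, 0, 4, 18, 12.
The deepest node appearing in both lists is 4.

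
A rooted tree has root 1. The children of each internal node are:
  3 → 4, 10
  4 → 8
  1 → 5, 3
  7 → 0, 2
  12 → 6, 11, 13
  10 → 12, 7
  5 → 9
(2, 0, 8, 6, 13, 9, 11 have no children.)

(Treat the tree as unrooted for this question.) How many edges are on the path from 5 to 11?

5 - 1 - 3 - 10 - 12 - 11: 5 edges.

5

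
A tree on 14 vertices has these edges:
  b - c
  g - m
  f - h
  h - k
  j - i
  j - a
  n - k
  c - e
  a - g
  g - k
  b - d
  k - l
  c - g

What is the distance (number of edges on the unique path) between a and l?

3

a - g - k - l: 3 edges.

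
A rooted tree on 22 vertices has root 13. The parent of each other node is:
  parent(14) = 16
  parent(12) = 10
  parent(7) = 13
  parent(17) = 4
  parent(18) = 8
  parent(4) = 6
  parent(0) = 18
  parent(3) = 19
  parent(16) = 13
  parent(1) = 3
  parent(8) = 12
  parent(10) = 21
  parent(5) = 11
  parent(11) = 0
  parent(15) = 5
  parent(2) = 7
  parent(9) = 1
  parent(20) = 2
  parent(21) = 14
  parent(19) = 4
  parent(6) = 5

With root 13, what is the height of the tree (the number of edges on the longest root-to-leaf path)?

16

A deepest node is 9, reached by 13 – 16 – 14 – 21 – 10 – 12 – 8 – 18 – 0 – 11 – 5 – 6 – 4 – 19 – 3 – 1 – 9.
That path has 16 edges, so the height is 16.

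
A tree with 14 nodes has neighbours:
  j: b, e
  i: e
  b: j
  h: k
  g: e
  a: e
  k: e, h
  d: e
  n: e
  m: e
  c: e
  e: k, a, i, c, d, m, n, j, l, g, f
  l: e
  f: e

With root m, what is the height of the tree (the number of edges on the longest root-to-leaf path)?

3

A deepest node is h, reached by m – e – k – h.
That path has 3 edges, so the height is 3.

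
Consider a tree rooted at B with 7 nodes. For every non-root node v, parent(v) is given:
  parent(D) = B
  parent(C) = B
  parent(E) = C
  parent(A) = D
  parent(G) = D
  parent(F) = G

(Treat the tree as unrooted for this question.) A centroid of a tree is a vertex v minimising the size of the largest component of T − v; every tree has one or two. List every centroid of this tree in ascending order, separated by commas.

D

If D is removed the pieces have sizes 3, 2, 1, all ≤ ⌊7/2⌋ = 3.
No neighbour of D does as well, so D is the unique centroid.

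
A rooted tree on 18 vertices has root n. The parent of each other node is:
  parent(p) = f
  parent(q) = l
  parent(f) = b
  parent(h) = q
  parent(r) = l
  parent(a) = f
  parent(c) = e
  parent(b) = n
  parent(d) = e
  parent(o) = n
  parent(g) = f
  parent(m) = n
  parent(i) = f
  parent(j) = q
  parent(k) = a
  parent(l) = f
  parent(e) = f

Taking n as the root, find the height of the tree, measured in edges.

h sits deepest: n → b → f → l → q → h — 5 edges from the root.

5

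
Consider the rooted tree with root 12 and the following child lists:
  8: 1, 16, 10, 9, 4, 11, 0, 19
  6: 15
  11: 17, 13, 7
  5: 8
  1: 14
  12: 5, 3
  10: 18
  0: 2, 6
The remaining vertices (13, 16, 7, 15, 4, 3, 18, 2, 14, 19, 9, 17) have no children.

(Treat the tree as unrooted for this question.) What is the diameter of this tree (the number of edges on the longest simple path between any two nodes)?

6

BFS from 3 reaches 15 last, at distance 6; BFS from 15 confirms no node is farther.
Path: 3-12-5-8-0-6-15.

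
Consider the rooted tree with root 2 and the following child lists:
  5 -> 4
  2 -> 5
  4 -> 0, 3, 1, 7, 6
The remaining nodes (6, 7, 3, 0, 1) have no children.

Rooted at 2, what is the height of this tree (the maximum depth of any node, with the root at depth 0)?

3

3 sits deepest: 2 → 5 → 4 → 3 — 3 edges from the root.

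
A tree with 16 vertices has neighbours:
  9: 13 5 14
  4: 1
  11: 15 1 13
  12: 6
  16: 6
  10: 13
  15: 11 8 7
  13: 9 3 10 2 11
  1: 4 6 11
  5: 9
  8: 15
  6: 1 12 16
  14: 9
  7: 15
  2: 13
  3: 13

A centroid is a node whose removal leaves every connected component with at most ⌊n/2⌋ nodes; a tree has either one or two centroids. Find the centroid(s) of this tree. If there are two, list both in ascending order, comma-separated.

11

If 11 is removed the pieces have sizes 7, 5, 3, all ≤ ⌊16/2⌋ = 8.
No neighbour of 11 does as well, so 11 is the unique centroid.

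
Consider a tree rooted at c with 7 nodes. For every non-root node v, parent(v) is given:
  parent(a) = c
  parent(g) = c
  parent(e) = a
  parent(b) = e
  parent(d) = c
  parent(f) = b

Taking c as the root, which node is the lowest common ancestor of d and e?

c

Ancestors of d (toward the root): d, c.
Ancestors of e: e, a, c.
The deepest node appearing in both lists is c.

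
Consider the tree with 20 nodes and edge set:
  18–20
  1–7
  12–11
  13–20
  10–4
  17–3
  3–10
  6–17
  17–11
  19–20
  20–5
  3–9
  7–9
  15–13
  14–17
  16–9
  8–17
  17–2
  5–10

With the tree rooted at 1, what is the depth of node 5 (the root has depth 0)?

5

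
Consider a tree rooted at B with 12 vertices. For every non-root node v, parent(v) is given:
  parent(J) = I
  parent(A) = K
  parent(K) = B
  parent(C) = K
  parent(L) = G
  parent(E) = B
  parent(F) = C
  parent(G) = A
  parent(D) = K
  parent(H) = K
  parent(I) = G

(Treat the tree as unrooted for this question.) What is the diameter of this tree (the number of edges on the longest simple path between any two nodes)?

BFS from F reaches J last, at distance 6; BFS from J confirms no node is farther.
Path: F - C - K - A - G - I - J.

6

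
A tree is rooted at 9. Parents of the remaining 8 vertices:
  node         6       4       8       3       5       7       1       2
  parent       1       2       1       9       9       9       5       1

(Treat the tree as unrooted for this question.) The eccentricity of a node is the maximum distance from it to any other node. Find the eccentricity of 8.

4

A farthest node from 8 is 3 (7 also at distance 4).
The path 8-1-5-9-3 has 4 edges.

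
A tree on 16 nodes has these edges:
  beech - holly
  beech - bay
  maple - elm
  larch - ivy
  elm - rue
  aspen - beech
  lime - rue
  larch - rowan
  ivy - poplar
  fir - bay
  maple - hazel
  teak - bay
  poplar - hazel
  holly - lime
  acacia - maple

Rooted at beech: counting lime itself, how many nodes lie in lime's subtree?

10

Descendants of lime (including itself): lime, rue, elm, maple, acacia, hazel, poplar, ivy, larch, rowan. That's 10.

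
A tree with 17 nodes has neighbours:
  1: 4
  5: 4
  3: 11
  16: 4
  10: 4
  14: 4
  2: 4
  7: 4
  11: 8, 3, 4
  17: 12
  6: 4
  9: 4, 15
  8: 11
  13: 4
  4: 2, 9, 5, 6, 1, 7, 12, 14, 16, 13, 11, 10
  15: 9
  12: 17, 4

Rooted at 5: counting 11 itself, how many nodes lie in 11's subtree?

Descendants of 11 (including itself): 11, 3, 8. That's 3.

3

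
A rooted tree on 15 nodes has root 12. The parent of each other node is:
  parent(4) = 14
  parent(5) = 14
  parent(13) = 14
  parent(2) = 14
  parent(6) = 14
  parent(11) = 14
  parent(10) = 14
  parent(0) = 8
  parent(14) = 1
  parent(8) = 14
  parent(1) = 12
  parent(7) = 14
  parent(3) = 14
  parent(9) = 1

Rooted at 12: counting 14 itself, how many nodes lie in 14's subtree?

12

The subtree rooted at 14 contains: 14, 10, 8, 3, 6, 7, 5, 13, 2, 4, 11, 0 — 12 nodes.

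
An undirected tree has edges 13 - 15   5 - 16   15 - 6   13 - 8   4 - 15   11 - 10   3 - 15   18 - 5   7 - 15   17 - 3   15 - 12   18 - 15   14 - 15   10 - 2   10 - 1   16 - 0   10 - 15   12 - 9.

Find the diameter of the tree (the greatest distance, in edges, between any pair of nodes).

Starting from 0, a farthest node is 17 at distance 6.
One longest path: 0–16–5–18–15–3–17.
So the diameter is 6.

6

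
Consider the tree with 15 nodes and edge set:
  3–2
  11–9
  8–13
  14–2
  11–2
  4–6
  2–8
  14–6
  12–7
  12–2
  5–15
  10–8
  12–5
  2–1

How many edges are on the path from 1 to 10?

3

Walking from 1: 1 – 2 – 8 – 10. Length 3.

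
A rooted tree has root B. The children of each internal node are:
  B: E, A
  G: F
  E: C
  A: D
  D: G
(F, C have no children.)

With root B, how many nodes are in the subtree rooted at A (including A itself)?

4

Descendants of A (including itself): A, D, G, F. That's 4.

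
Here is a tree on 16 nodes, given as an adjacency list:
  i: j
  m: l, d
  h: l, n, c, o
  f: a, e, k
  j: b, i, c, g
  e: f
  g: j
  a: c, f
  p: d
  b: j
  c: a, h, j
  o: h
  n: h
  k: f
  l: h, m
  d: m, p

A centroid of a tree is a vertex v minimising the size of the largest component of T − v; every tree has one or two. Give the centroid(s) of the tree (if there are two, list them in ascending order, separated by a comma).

c

If c is removed the pieces have sizes 7, 4, 4, all ≤ ⌊16/2⌋ = 8.
Every other node leaves some component of size > 8, so the centroid is unique.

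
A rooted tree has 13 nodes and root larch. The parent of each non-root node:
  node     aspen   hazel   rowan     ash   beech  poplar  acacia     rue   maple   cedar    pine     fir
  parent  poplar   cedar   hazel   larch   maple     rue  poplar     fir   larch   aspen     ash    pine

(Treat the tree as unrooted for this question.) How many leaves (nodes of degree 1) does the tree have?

Exactly 3 nodes have a single neighbour: acacia, beech, rowan.

3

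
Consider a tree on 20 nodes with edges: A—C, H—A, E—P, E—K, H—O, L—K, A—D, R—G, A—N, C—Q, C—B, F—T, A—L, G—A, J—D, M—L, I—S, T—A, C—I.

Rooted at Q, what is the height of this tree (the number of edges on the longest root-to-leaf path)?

6

The longest root-to-leaf path is Q–C–A–L–K–E–P (6 edges).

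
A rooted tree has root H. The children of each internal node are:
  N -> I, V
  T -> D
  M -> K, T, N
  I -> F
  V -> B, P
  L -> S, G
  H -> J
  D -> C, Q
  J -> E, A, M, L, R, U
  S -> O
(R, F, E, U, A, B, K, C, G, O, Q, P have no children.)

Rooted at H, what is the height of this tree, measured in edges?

5

B sits deepest: H → J → M → N → V → B — 5 edges from the root.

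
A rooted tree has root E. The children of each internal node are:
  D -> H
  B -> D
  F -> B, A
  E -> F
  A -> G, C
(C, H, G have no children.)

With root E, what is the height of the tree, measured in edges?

4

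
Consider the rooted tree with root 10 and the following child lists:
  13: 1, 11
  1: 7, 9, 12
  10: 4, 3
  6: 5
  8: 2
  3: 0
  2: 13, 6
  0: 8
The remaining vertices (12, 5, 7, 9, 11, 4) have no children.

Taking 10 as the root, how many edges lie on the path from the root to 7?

7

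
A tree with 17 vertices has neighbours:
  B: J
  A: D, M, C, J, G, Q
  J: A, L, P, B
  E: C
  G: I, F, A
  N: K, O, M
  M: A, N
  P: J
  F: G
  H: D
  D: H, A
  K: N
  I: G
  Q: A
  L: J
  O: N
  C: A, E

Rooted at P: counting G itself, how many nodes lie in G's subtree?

3

Descendants of G (including itself): G, F, I. That's 3.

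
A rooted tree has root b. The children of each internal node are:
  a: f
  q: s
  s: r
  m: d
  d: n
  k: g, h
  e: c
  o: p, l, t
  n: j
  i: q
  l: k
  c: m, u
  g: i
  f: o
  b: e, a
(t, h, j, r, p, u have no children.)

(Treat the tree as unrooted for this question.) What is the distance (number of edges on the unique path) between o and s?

Walking from o: o - l - k - g - i - q - s. Length 6.

6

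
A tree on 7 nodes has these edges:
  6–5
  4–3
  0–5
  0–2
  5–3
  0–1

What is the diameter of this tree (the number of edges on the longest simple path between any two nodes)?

4

Starting from 4, a farthest node is 1 at distance 4.
One longest path: 4 - 3 - 5 - 0 - 1.
So the diameter is 4.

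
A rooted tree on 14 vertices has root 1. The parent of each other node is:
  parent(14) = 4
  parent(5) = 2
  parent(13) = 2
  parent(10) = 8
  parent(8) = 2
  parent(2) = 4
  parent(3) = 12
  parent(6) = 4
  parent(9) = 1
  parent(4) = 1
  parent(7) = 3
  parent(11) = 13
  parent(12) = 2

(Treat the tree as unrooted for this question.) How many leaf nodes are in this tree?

7

Exactly 7 nodes have a single neighbour: 5, 6, 7, 9, 10, 11, 14.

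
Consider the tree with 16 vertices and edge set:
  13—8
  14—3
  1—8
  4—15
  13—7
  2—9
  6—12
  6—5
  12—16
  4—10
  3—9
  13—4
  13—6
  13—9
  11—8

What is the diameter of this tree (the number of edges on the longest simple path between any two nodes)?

BFS from 16 reaches 14 last, at distance 6; BFS from 14 confirms no node is farther.
Path: 16 - 12 - 6 - 13 - 9 - 3 - 14.

6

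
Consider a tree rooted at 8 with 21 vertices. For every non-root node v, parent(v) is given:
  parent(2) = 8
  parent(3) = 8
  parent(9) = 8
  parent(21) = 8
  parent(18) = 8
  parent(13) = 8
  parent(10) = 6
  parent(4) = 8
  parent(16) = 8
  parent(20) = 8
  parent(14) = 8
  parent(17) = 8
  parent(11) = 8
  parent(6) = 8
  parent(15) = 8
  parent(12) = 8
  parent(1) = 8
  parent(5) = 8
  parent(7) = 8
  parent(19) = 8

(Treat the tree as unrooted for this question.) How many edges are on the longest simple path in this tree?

3

A longest path is 10 – 6 – 8 – 9, with 3 edges.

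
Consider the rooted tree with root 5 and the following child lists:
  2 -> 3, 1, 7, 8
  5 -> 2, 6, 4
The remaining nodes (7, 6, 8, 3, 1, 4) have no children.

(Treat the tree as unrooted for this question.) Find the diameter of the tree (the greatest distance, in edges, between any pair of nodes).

3

Starting from 4, a farthest node is 7 at distance 3.
One longest path: 4–5–2–7.
So the diameter is 3.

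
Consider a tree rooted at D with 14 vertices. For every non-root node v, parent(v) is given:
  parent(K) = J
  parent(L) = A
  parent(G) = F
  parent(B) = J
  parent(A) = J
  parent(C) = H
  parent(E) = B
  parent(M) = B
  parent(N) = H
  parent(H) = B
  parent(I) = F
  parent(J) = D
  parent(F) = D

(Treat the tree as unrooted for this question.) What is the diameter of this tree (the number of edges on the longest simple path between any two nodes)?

A longest path is C-H-B-J-D-F-I, with 6 edges.

6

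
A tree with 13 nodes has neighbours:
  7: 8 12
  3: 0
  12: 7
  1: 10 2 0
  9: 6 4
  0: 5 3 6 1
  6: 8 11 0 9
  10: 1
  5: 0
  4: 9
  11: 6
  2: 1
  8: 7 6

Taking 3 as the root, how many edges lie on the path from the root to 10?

3

Path from 3 to 10: 3 – 0 – 1 – 10, which has 3 edges.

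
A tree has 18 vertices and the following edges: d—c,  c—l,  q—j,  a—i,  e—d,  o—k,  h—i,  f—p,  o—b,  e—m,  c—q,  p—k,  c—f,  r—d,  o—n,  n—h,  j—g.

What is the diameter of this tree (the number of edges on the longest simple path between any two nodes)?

11

BFS from a reaches m last, at distance 11; BFS from m confirms no node is farther.
Path: a–i–h–n–o–k–p–f–c–d–e–m.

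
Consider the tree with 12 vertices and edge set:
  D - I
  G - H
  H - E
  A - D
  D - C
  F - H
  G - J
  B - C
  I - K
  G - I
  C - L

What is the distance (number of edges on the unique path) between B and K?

The path is B–C–D–I–K, which has 4 edges.

4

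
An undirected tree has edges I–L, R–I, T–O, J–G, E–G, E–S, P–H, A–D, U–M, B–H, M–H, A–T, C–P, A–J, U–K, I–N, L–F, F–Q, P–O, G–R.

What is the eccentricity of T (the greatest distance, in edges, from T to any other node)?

8

The node farthest from T is Q, via T-A-J-G-R-I-L-F-Q — 8 edges.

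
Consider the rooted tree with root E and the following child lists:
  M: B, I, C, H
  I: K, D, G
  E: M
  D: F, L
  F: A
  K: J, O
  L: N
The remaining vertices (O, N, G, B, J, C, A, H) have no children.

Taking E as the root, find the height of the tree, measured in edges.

The longest root-to-leaf path is E–M–I–D–F–A (5 edges).

5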